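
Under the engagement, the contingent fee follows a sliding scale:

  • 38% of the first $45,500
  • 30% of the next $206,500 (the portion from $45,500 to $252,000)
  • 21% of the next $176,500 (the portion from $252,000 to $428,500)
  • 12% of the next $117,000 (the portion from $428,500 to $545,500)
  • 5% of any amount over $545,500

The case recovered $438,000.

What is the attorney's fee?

$117,445.00

First $45,500 at 38% = $17,290.00
Next $206,500 at 30% = $61,950.00
Next $176,500 at 21% = $37,065.00
Remaining $9,500 at 12% = $1,140.00
Fee: $17,290.00 + $61,950.00 + $37,065.00 + $1,140.00 = $117,445.00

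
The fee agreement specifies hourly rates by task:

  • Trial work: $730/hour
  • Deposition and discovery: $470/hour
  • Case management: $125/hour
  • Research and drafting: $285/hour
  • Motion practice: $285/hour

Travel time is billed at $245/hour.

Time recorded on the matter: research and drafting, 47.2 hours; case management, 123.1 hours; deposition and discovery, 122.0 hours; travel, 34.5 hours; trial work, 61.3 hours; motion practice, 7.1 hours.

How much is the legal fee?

$141,404.50

Trial work: 61.3 × $730 = $44,749.00
Deposition and discovery: 122.0 × $470 = $57,340.00
Case management: 123.1 × $125 = $15,387.50
Research and drafting: 47.2 × $285 = $13,452.00
Motion practice: 7.1 × $285 = $2,023.50
Subtotal: $44,749.00 + $57,340.00 + $15,387.50 + $13,452.00 + $2,023.50 = $132,952.00
Travel: 34.5 × $245 = $8,452.50
Total: $132,952.00 + $8,452.50 = $141,404.50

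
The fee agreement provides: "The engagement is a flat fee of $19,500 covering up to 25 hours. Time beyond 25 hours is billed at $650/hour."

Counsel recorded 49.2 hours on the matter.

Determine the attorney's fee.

$35,230.00

Flat fee: $19,500.00
Excess hours: 49.2 − 25 = 24.2
Overrun: 24.2 × $650 = $15,730.00
Total: $19,500.00 + $15,730.00 = $35,230.00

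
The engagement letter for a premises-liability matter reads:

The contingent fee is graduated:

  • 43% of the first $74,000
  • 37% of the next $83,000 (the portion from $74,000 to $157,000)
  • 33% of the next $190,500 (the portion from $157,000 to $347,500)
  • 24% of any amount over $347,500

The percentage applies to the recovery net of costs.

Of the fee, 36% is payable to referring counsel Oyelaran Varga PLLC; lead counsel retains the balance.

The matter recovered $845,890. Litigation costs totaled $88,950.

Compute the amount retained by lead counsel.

$143,142.78

Fee base (net of costs): $845,890 − $88,950 = $756,940
First $74,000 at 43% = $31,820.00
Next $83,000 at 37% = $30,710.00
Next $190,500 at 33% = $62,865.00
Remaining $409,440 at 24% = $98,265.60
Fee: $31,820.00 + $30,710.00 + $62,865.00 + $98,265.60 = $223,660.60
Referral share: 36% of $223,660.60 = $80,517.82; lead counsel retains $223,660.60 − $80,517.82 = $143,142.78.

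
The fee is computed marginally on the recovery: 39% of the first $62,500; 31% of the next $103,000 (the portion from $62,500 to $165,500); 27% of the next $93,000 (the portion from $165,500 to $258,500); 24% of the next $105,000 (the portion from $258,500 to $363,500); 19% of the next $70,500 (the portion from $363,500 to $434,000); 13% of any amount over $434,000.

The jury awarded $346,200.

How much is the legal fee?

First $62,500 at 39% = $24,375.00
Next $103,000 at 31% = $31,930.00
Next $93,000 at 27% = $25,110.00
Remaining $87,700 at 24% = $21,048.00
Fee: $24,375.00 + $31,930.00 + $25,110.00 + $21,048.00 = $102,463.00

$102,463.00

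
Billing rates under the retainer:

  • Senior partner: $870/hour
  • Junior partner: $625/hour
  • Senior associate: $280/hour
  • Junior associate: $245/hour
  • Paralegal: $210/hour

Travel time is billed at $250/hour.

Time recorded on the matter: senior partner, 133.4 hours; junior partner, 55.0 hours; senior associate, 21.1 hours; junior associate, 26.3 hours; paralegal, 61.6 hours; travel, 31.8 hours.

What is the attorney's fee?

Senior partner: 133.4 × $870 = $116,058.00
Junior partner: 55.0 × $625 = $34,375.00
Senior associate: 21.1 × $280 = $5,908.00
Junior associate: 26.3 × $245 = $6,443.50
Paralegal: 61.6 × $210 = $12,936.00
Subtotal: $116,058.00 + $34,375.00 + $5,908.00 + $6,443.50 + $12,936.00 = $175,720.50
Travel: 31.8 × $250 = $7,950.00
Total: $175,720.50 + $7,950.00 = $183,670.50

$183,670.50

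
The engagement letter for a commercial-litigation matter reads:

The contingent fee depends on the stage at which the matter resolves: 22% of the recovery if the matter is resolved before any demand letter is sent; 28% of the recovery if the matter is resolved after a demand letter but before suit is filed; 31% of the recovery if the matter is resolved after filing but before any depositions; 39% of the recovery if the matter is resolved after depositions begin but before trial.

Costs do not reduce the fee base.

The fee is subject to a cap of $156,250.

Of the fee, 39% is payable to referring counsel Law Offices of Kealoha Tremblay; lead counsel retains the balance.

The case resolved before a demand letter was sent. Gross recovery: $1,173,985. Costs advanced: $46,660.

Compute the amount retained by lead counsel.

Fee base is the gross recovery, $1,173,985; costs are reimbursed separately.
The matter resolved before a demand letter was sent, so the 22% rate applies.
$1,173,985 × 22% = $258,276.70
$258,276.70 exceeds the $156,250 cap, so the fee is capped at $156,250.00.
Referral share: 39% of $156,250.00 = $60,937.50; lead counsel retains $156,250.00 − $60,937.50 = $95,312.50.

$95,312.50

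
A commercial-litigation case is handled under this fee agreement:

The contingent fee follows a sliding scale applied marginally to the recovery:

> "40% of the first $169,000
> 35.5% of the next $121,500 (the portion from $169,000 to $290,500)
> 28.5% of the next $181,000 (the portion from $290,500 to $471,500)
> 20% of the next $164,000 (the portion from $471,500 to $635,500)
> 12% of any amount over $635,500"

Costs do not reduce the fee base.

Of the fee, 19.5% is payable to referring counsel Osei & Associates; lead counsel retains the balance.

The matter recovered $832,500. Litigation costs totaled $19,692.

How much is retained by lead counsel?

Fee base is the gross recovery, $832,500; costs are reimbursed separately.
First $169,000 at 40% = $67,600.00
Next $121,500 at 35.5% = $43,132.50
Next $181,000 at 28.5% = $51,585.00
Next $164,000 at 20% = $32,800.00
Remaining $197,000 at 12% = $23,640.00
Fee: $67,600.00 + $43,132.50 + $51,585.00 + $32,800.00 + $23,640.00 = $218,757.50
Referral share: 19.5% of $218,757.50 = $42,657.71; lead counsel retains $218,757.50 − $42,657.71 = $176,099.79.

$176,099.79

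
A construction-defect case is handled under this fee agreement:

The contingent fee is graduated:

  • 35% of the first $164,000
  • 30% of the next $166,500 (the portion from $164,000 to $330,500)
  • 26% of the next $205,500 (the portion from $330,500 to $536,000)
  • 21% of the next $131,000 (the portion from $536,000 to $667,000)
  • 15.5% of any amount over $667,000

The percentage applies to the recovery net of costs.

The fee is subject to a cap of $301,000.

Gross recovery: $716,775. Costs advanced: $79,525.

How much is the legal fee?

Fee base (net of costs): $716,775 − $79,525 = $637,250
First $164,000 at 35% = $57,400.00
Next $166,500 at 30% = $49,950.00
Next $205,500 at 26% = $53,430.00
Remaining $101,250 at 21% = $21,262.50
Fee: $57,400.00 + $49,950.00 + $53,430.00 + $21,262.50 = $182,042.50
$182,042.50 is under the $301,000 cap.

$182,042.50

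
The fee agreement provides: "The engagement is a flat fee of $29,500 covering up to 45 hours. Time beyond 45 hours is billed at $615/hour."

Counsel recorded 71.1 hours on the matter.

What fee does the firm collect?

Flat fee: $29,500.00
Excess hours: 71.1 − 45 = 26.1
Overrun: 26.1 × $615 = $16,051.50
Total: $29,500.00 + $16,051.50 = $45,551.50

$45,551.50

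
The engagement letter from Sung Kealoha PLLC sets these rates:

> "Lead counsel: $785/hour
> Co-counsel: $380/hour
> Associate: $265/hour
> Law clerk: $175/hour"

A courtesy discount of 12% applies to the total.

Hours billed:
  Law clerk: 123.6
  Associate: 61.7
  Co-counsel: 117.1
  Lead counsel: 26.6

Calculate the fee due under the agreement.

Lead counsel: 26.6 × $785 = $20,881.00
Co-counsel: 117.1 × $380 = $44,498.00
Associate: 61.7 × $265 = $16,350.50
Law clerk: 123.6 × $175 = $21,630.00
Subtotal: $103,359.50
Less 12% discount: −$12,403.14
Total: $103,359.50 − $12,403.14 = $90,956.36

$90,956.36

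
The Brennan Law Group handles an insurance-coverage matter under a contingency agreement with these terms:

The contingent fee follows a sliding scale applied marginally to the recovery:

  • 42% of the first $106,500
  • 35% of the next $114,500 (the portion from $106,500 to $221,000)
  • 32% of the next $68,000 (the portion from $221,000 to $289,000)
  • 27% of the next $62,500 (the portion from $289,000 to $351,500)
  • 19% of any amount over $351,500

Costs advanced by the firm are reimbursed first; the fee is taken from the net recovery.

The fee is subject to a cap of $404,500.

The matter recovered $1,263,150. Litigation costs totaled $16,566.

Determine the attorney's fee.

Fee base (net of costs): $1,263,150 − $16,566 = $1,246,584
First $106,500 at 42% = $44,730.00
Next $114,500 at 35% = $40,075.00
Next $68,000 at 32% = $21,760.00
Next $62,500 at 27% = $16,875.00
Remaining $895,084 at 19% = $170,065.96
Fee: $44,730.00 + $40,075.00 + $21,760.00 + $16,875.00 + $170,065.96 = $293,505.96
$293,505.96 is under the $404,500 cap.

$293,505.96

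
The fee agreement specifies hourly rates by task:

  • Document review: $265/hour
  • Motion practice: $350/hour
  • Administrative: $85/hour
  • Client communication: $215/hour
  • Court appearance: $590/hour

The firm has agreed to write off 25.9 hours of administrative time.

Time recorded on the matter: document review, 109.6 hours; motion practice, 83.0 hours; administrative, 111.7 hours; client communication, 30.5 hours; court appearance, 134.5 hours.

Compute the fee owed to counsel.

$151,299.50

Document review: 109.6 × $265 = $29,044.00
Motion practice: 83.0 × $350 = $29,050.00
Administrative: 111.7 × $85 = $9,494.50
Client communication: 30.5 × $215 = $6,557.50
Court appearance: 134.5 × $590 = $79,355.00
Subtotal: $153,501.00
Write-off: 25.9 × $85 = $2,201.50
Total: $153,501.00 − $2,201.50 = $151,299.50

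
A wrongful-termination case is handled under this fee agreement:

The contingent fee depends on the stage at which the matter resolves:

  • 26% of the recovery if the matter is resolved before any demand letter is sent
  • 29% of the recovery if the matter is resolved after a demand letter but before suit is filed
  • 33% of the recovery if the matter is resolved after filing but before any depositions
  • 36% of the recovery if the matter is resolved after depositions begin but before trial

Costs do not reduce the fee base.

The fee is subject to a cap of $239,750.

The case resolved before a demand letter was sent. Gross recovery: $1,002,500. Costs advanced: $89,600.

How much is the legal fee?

Fee base is the gross recovery, $1,002,500; costs are reimbursed separately.
The matter resolved before a demand letter was sent, so the 26% rate applies.
$1,002,500 × 26% = $260,650.00
$260,650.00 exceeds the $239,750 cap, so the fee is capped at $239,750.00.

$239,750.00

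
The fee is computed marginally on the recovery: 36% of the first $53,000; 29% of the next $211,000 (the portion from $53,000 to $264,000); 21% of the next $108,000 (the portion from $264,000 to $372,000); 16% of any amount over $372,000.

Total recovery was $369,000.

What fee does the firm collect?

$102,320.00

First $53,000 at 36% = $19,080.00
Next $211,000 at 29% = $61,190.00
Remaining $105,000 at 21% = $22,050.00
Fee: $19,080.00 + $61,190.00 + $22,050.00 = $102,320.00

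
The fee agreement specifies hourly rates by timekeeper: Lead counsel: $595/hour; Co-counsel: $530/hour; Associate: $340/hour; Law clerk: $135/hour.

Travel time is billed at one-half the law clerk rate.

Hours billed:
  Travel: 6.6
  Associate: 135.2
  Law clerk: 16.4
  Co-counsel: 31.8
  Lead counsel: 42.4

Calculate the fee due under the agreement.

Lead counsel: 42.4 × $595 = $25,228.00
Co-counsel: 31.8 × $530 = $16,854.00
Associate: 135.2 × $340 = $45,968.00
Law clerk: 16.4 × $135 = $2,214.00
Subtotal: $25,228.00 + $16,854.00 + $45,968.00 + $2,214.00 = $90,264.00
Travel: 6.6 × ($135 ÷ 2) = 6.6 × $67.50 = $445.50
Total: $90,264.00 + $445.50 = $90,709.50

$90,709.50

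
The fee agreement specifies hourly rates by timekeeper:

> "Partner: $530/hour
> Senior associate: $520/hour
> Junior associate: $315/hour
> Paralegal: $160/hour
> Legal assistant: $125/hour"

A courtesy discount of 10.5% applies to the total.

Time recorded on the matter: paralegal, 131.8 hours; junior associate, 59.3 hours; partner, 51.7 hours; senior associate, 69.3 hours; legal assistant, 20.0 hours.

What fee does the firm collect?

$94,605.53

Partner: 51.7 × $530 = $27,401.00
Senior associate: 69.3 × $520 = $36,036.00
Junior associate: 59.3 × $315 = $18,679.50
Paralegal: 131.8 × $160 = $21,088.00
Legal assistant: 20.0 × $125 = $2,500.00
Subtotal: $105,704.50
Less 10.5% discount: −$11,098.97
Total: $105,704.50 − $11,098.97 = $94,605.53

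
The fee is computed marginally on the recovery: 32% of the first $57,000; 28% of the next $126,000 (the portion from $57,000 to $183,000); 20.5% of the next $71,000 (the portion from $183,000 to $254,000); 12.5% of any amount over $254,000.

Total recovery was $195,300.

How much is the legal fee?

First $57,000 at 32% = $18,240.00
Next $126,000 at 28% = $35,280.00
Remaining $12,300 at 20.5% = $2,521.50
Fee: $18,240.00 + $35,280.00 + $2,521.50 = $56,041.50

$56,041.50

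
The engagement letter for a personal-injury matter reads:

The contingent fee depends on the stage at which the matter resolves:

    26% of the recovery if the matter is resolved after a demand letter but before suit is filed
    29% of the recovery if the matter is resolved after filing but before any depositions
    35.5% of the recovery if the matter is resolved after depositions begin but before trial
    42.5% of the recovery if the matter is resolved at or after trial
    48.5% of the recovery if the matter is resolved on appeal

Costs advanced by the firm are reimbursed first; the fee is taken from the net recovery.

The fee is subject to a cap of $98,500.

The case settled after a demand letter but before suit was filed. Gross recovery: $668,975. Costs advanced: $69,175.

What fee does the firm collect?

Fee base (net of costs): $668,975 − $69,175 = $599,800
The matter settled after a demand letter but before suit was filed, so the 26% rate applies.
$599,800 × 26% = $155,948.00
$155,948.00 exceeds the $98,500 cap, so the fee is capped at $98,500.00.

$98,500.00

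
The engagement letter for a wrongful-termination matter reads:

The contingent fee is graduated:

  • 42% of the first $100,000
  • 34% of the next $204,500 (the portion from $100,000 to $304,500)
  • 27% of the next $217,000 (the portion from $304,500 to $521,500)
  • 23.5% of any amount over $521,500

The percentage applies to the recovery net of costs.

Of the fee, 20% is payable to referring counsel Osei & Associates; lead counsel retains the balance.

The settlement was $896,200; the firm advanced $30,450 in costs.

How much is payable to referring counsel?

Fee base (net of costs): $896,200 − $30,450 = $865,750
First $100,000 at 42% = $42,000.00
Next $204,500 at 34% = $69,530.00
Next $217,000 at 27% = $58,590.00
Remaining $344,250 at 23.5% = $80,898.75
Fee: $42,000.00 + $69,530.00 + $58,590.00 + $80,898.75 = $251,018.75
Referral share: 20% of $251,018.75 = $50,203.75; lead counsel retains $251,018.75 − $50,203.75 = $200,815.00.

$50,203.75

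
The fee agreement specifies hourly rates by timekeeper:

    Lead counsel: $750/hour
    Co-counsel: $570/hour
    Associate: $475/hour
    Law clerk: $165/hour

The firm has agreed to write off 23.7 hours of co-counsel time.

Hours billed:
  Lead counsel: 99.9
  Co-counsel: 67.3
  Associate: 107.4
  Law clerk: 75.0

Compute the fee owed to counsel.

Lead counsel: 99.9 × $750 = $74,925.00
Co-counsel: 67.3 × $570 = $38,361.00
Associate: 107.4 × $475 = $51,015.00
Law clerk: 75.0 × $165 = $12,375.00
Subtotal: $176,676.00
Write-off: 23.7 × $570 = $13,509.00
Total: $176,676.00 − $13,509.00 = $163,167.00

$163,167.00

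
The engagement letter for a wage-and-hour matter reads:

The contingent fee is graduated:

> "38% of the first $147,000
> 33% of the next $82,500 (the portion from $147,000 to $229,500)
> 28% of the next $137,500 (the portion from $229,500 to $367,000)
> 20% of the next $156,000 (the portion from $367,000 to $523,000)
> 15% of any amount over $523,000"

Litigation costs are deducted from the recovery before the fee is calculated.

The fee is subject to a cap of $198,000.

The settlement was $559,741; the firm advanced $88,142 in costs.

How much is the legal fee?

$142,504.80

Fee base (net of costs): $559,741 − $88,142 = $471,599
First $147,000 at 38% = $55,860.00
Next $82,500 at 33% = $27,225.00
Next $137,500 at 28% = $38,500.00
Remaining $104,599 at 20% = $20,919.80
Fee: $55,860.00 + $27,225.00 + $38,500.00 + $20,919.80 = $142,504.80
$142,504.80 is under the $198,000 cap.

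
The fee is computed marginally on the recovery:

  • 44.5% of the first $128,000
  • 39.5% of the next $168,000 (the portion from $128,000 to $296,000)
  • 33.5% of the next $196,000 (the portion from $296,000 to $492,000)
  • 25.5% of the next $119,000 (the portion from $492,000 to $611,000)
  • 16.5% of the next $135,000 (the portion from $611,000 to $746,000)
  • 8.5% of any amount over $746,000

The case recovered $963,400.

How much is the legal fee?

$260,079.00

First $128,000 at 44.5% = $56,960.00
Next $168,000 at 39.5% = $66,360.00
Next $196,000 at 33.5% = $65,660.00
Next $119,000 at 25.5% = $30,345.00
Next $135,000 at 16.5% = $22,275.00
Remaining $217,400 at 8.5% = $18,479.00
Fee: $56,960.00 + $66,360.00 + $65,660.00 + $30,345.00 + $22,275.00 + $18,479.00 = $260,079.00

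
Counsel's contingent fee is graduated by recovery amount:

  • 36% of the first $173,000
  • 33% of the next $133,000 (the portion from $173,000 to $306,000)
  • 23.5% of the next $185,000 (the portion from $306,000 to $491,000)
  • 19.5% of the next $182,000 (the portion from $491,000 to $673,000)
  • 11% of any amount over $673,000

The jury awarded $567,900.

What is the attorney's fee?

$164,640.50

First $173,000 at 36% = $62,280.00
Next $133,000 at 33% = $43,890.00
Next $185,000 at 23.5% = $43,475.00
Remaining $76,900 at 19.5% = $14,995.50
Fee: $62,280.00 + $43,890.00 + $43,475.00 + $14,995.50 = $164,640.50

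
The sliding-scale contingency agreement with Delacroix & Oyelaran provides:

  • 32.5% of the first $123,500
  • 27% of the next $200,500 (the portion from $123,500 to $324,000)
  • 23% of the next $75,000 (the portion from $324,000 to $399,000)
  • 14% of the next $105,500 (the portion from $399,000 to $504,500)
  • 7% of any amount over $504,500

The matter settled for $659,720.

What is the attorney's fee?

First $123,500 at 32.5% = $40,137.50
Next $200,500 at 27% = $54,135.00
Next $75,000 at 23% = $17,250.00
Next $105,500 at 14% = $14,770.00
Remaining $155,220 at 7% = $10,865.40
Fee: $40,137.50 + $54,135.00 + $17,250.00 + $14,770.00 + $10,865.40 = $137,157.90

$137,157.90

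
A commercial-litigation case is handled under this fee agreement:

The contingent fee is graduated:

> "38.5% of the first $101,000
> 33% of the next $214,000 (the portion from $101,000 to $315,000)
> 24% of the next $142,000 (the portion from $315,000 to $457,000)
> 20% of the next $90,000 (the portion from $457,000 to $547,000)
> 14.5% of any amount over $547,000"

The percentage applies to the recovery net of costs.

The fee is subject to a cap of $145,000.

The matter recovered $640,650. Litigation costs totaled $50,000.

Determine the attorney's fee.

Fee base (net of costs): $640,650 − $50,000 = $590,650
First $101,000 at 38.5% = $38,885.00
Next $214,000 at 33% = $70,620.00
Next $142,000 at 24% = $34,080.00
Next $90,000 at 20% = $18,000.00
Remaining $43,650 at 14.5% = $6,329.25
Fee: $38,885.00 + $70,620.00 + $34,080.00 + $18,000.00 + $6,329.25 = $167,914.25
$167,914.25 exceeds the $145,000 cap, so the fee is capped at $145,000.00.

$145,000.00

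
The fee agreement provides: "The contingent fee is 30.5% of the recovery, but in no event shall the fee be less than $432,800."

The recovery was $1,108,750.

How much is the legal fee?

30.5% of $1,108,750 = $338,168.75
That is below the $432,800 minimum, so the minimum applies.

$432,800.00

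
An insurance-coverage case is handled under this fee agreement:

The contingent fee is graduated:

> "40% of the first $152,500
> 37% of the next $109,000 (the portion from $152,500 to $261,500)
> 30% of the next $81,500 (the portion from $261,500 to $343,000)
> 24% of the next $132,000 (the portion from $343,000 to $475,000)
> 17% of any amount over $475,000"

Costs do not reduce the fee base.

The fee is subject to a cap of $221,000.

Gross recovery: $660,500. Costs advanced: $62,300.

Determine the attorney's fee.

$188,995.00

Fee base is the gross recovery, $660,500; costs are reimbursed separately.
First $152,500 at 40% = $61,000.00
Next $109,000 at 37% = $40,330.00
Next $81,500 at 30% = $24,450.00
Next $132,000 at 24% = $31,680.00
Remaining $185,500 at 17% = $31,535.00
Fee: $61,000.00 + $40,330.00 + $24,450.00 + $31,680.00 + $31,535.00 = $188,995.00
$188,995.00 is under the $221,000 cap.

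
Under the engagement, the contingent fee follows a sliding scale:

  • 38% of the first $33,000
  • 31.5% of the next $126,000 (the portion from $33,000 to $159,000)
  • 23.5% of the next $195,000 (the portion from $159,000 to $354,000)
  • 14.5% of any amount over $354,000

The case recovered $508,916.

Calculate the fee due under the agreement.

First $33,000 at 38% = $12,540.00
Next $126,000 at 31.5% = $39,690.00
Next $195,000 at 23.5% = $45,825.00
Remaining $154,916 at 14.5% = $22,462.82
Fee: $12,540.00 + $39,690.00 + $45,825.00 + $22,462.82 = $120,517.82

$120,517.82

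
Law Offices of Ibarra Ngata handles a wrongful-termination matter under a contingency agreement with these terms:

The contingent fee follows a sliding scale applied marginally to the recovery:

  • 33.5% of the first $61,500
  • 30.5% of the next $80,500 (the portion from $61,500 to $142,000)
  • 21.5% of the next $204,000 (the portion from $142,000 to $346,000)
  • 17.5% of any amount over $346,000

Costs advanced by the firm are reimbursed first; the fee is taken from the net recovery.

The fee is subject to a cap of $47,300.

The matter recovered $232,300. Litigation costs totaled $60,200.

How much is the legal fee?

Fee base (net of costs): $232,300 − $60,200 = $172,100
First $61,500 at 33.5% = $20,602.50
Next $80,500 at 30.5% = $24,552.50
Remaining $30,100 at 21.5% = $6,471.50
Fee: $20,602.50 + $24,552.50 + $6,471.50 = $51,626.50
$51,626.50 exceeds the $47,300 cap, so the fee is capped at $47,300.00.

$47,300.00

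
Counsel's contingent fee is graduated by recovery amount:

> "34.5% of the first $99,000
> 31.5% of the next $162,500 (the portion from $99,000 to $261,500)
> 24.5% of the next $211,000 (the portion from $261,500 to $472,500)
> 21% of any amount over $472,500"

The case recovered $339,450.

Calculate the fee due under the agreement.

First $99,000 at 34.5% = $34,155.00
Next $162,500 at 31.5% = $51,187.50
Remaining $77,950 at 24.5% = $19,097.75
Fee: $34,155.00 + $51,187.50 + $19,097.75 = $104,440.25

$104,440.25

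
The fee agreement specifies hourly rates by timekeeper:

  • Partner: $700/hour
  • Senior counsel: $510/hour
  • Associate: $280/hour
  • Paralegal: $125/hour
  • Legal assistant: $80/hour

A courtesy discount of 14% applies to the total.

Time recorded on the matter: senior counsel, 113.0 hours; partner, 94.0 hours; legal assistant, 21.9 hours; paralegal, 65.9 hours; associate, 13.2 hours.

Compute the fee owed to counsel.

$117,919.33

Partner: 94.0 × $700 = $65,800.00
Senior counsel: 113.0 × $510 = $57,630.00
Associate: 13.2 × $280 = $3,696.00
Paralegal: 65.9 × $125 = $8,237.50
Legal assistant: 21.9 × $80 = $1,752.00
Subtotal: $137,115.50
Less 14% discount: −$19,196.17
Total: $137,115.50 − $19,196.17 = $117,919.33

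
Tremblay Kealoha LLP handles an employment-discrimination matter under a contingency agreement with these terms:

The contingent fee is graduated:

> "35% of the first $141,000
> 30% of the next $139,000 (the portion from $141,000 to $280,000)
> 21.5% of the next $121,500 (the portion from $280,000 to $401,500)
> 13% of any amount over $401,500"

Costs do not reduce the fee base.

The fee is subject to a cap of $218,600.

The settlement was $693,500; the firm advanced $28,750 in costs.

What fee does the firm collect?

Fee base is the gross recovery, $693,500; costs are reimbursed separately.
First $141,000 at 35% = $49,350.00
Next $139,000 at 30% = $41,700.00
Next $121,500 at 21.5% = $26,122.50
Remaining $292,000 at 13% = $37,960.00
Fee: $49,350.00 + $41,700.00 + $26,122.50 + $37,960.00 = $155,132.50
$155,132.50 is under the $218,600 cap.

$155,132.50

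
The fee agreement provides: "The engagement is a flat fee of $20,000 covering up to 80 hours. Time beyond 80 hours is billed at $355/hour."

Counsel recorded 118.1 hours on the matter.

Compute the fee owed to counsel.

Flat fee: $20,000.00
Excess hours: 118.1 − 80 = 38.1
Overrun: 38.1 × $355 = $13,525.50
Total: $20,000.00 + $13,525.50 = $33,525.50

$33,525.50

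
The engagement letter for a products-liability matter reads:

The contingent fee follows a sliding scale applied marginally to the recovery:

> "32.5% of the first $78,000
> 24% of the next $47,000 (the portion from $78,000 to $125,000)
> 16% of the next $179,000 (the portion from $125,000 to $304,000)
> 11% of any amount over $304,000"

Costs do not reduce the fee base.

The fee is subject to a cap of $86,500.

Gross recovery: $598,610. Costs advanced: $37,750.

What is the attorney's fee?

Fee base is the gross recovery, $598,610; costs are reimbursed separately.
First $78,000 at 32.5% = $25,350.00
Next $47,000 at 24% = $11,280.00
Next $179,000 at 16% = $28,640.00
Remaining $294,610 at 11% = $32,407.10
Fee: $25,350.00 + $11,280.00 + $28,640.00 + $32,407.10 = $97,677.10
$97,677.10 exceeds the $86,500 cap, so the fee is capped at $86,500.00.

$86,500.00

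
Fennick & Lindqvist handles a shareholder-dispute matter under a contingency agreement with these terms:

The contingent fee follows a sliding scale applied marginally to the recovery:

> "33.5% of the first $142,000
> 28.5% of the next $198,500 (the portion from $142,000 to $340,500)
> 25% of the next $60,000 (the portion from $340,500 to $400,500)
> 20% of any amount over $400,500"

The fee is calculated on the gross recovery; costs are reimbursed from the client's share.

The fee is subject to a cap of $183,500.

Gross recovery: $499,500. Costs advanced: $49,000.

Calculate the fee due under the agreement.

Fee base is the gross recovery, $499,500; costs are reimbursed separately.
First $142,000 at 33.5% = $47,570.00
Next $198,500 at 28.5% = $56,572.50
Next $60,000 at 25% = $15,000.00
Remaining $99,000 at 20% = $19,800.00
Fee: $47,570.00 + $56,572.50 + $15,000.00 + $19,800.00 = $138,942.50
$138,942.50 is under the $183,500 cap.

$138,942.50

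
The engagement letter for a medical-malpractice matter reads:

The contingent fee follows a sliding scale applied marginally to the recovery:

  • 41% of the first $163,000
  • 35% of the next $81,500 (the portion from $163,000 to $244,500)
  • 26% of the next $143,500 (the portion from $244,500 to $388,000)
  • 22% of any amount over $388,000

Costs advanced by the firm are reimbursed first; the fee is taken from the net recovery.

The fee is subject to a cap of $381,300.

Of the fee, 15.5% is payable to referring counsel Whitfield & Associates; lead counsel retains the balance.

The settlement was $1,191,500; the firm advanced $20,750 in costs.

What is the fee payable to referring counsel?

Fee base (net of costs): $1,191,500 − $20,750 = $1,170,750
First $163,000 at 41% = $66,830.00
Next $81,500 at 35% = $28,525.00
Next $143,500 at 26% = $37,310.00
Remaining $782,750 at 22% = $172,205.00
Fee: $66,830.00 + $28,525.00 + $37,310.00 + $172,205.00 = $304,870.00
$304,870.00 is under the $381,300 cap.
Referral share: 15.5% of $304,870.00 = $47,254.85; lead counsel retains $304,870.00 − $47,254.85 = $257,615.15.

$47,254.85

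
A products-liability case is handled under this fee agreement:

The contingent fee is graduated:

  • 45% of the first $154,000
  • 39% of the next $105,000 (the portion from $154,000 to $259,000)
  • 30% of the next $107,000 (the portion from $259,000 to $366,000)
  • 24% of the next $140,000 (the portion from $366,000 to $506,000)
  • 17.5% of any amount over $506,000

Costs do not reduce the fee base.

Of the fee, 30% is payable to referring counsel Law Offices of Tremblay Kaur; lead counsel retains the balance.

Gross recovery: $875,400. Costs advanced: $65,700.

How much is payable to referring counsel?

Fee base is the gross recovery, $875,400; costs are reimbursed separately.
First $154,000 at 45% = $69,300.00
Next $105,000 at 39% = $40,950.00
Next $107,000 at 30% = $32,100.00
Next $140,000 at 24% = $33,600.00
Remaining $369,400 at 17.5% = $64,645.00
Fee: $69,300.00 + $40,950.00 + $32,100.00 + $33,600.00 + $64,645.00 = $240,595.00
Referral share: 30% of $240,595.00 = $72,178.50; lead counsel retains $240,595.00 − $72,178.50 = $168,416.50.

$72,178.50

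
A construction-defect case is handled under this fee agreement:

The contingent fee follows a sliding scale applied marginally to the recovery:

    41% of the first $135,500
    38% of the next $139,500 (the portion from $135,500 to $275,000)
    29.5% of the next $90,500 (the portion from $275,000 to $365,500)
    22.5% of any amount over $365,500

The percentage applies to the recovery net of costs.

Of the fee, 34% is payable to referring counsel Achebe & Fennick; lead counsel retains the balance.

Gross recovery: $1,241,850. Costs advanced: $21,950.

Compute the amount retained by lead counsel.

$216,151.65

Fee base (net of costs): $1,241,850 − $21,950 = $1,219,900
First $135,500 at 41% = $55,555.00
Next $139,500 at 38% = $53,010.00
Next $90,500 at 29.5% = $26,697.50
Remaining $854,400 at 22.5% = $192,240.00
Fee: $55,555.00 + $53,010.00 + $26,697.50 + $192,240.00 = $327,502.50
Referral share: 34% of $327,502.50 = $111,350.85; lead counsel retains $327,502.50 − $111,350.85 = $216,151.65.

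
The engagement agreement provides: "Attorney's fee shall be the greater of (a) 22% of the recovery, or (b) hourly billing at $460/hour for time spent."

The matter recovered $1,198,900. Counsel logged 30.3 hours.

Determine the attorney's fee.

$263,758.00

(a) 22% of $1,198,900 = $263,758.00
(b) 30.3 × $460 = $13,938.00
The greater is (a): $263,758.00.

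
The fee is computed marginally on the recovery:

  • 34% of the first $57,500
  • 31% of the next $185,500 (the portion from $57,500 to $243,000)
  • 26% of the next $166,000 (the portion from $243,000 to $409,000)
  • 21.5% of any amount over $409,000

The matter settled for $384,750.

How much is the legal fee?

$113,910.00

First $57,500 at 34% = $19,550.00
Next $185,500 at 31% = $57,505.00
Remaining $141,750 at 26% = $36,855.00
Fee: $19,550.00 + $57,505.00 + $36,855.00 = $113,910.00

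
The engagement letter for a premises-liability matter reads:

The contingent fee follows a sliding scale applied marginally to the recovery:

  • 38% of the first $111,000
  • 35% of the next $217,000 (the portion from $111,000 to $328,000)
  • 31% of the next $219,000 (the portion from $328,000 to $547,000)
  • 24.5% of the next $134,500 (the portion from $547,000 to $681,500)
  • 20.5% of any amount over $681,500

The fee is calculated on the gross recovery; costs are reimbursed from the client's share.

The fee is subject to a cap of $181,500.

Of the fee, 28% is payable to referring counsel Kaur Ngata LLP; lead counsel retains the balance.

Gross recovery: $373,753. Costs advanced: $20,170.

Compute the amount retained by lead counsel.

Fee base is the gross recovery, $373,753; costs are reimbursed separately.
First $111,000 at 38% = $42,180.00
Next $217,000 at 35% = $75,950.00
Remaining $45,753 at 31% = $14,183.43
Fee: $42,180.00 + $75,950.00 + $14,183.43 = $132,313.43
$132,313.43 is under the $181,500 cap.
Referral share: 28% of $132,313.43 = $37,047.76; lead counsel retains $132,313.43 − $37,047.76 = $95,265.67.

$95,265.67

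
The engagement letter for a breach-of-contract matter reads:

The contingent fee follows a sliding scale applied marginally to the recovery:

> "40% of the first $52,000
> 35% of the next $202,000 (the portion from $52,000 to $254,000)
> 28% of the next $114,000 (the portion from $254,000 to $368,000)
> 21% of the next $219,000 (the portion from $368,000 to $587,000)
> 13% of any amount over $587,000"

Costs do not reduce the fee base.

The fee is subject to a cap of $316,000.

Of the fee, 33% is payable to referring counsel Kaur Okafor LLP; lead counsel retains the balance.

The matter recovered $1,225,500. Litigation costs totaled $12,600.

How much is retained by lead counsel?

$169,118.05

Fee base is the gross recovery, $1,225,500; costs are reimbursed separately.
First $52,000 at 40% = $20,800.00
Next $202,000 at 35% = $70,700.00
Next $114,000 at 28% = $31,920.00
Next $219,000 at 21% = $45,990.00
Remaining $638,500 at 13% = $83,005.00
Fee: $20,800.00 + $70,700.00 + $31,920.00 + $45,990.00 + $83,005.00 = $252,415.00
$252,415.00 is under the $316,000 cap.
Referral share: 33% of $252,415.00 = $83,296.95; lead counsel retains $252,415.00 − $83,296.95 = $169,118.05.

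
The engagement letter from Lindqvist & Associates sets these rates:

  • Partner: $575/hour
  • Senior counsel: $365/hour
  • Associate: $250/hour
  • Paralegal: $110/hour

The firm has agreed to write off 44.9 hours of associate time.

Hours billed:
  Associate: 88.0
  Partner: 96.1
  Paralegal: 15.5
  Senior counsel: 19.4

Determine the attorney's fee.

Partner: 96.1 × $575 = $55,257.50
Senior counsel: 19.4 × $365 = $7,081.00
Associate: 88.0 × $250 = $22,000.00
Paralegal: 15.5 × $110 = $1,705.00
Subtotal: $86,043.50
Write-off: 44.9 × $250 = $11,225.00
Total: $86,043.50 − $11,225.00 = $74,818.50

$74,818.50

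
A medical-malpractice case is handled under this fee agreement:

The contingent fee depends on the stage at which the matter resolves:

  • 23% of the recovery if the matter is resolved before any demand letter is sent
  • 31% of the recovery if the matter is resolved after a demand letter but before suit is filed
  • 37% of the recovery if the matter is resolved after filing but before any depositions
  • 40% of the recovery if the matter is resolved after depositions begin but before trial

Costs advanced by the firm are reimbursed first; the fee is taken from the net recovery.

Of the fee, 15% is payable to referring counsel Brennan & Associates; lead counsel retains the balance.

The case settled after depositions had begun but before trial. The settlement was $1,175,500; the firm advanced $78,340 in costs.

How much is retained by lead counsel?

$373,034.40

Fee base (net of costs): $1,175,500 − $78,340 = $1,097,160
The matter settled after depositions had begun but before trial, so the 40% rate applies.
$1,097,160 × 40% = $438,864.00
Referral share: 15% of $438,864.00 = $65,829.60; lead counsel retains $438,864.00 − $65,829.60 = $373,034.40.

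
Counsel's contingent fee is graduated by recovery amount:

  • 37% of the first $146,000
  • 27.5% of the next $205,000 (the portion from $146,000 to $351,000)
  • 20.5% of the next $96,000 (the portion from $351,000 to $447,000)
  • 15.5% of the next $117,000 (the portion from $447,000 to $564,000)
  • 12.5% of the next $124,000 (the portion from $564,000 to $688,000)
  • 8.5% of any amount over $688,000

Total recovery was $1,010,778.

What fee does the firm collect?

$191,146.13

First $146,000 at 37% = $54,020.00
Next $205,000 at 27.5% = $56,375.00
Next $96,000 at 20.5% = $19,680.00
Next $117,000 at 15.5% = $18,135.00
Next $124,000 at 12.5% = $15,500.00
Remaining $322,778 at 8.5% = $27,436.13
Fee: $54,020.00 + $56,375.00 + $19,680.00 + $18,135.00 + $15,500.00 + $27,436.13 = $191,146.13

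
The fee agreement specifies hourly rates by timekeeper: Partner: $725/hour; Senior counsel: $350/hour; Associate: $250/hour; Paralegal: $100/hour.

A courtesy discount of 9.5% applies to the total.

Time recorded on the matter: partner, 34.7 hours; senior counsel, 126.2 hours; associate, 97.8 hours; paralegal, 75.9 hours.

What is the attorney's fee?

$91,737.59

Partner: 34.7 × $725 = $25,157.50
Senior counsel: 126.2 × $350 = $44,170.00
Associate: 97.8 × $250 = $24,450.00
Paralegal: 75.9 × $100 = $7,590.00
Subtotal: $101,367.50
Less 9.5% discount: −$9,629.91
Total: $101,367.50 − $9,629.91 = $91,737.59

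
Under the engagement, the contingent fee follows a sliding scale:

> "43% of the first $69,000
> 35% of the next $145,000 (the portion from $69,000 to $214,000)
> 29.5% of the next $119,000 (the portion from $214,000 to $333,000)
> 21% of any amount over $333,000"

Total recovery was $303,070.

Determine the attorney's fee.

$106,695.65

First $69,000 at 43% = $29,670.00
Next $145,000 at 35% = $50,750.00
Remaining $89,070 at 29.5% = $26,275.65
Fee: $29,670.00 + $50,750.00 + $26,275.65 = $106,695.65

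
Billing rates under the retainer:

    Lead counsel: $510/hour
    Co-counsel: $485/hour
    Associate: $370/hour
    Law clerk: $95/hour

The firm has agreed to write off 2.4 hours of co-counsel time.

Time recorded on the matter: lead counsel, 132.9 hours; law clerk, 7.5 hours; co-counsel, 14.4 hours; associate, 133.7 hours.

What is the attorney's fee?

Lead counsel: 132.9 × $510 = $67,779.00
Co-counsel: 14.4 × $485 = $6,984.00
Associate: 133.7 × $370 = $49,469.00
Law clerk: 7.5 × $95 = $712.50
Subtotal: $124,944.50
Write-off: 2.4 × $485 = $1,164.00
Total: $124,944.50 − $1,164.00 = $123,780.50

$123,780.50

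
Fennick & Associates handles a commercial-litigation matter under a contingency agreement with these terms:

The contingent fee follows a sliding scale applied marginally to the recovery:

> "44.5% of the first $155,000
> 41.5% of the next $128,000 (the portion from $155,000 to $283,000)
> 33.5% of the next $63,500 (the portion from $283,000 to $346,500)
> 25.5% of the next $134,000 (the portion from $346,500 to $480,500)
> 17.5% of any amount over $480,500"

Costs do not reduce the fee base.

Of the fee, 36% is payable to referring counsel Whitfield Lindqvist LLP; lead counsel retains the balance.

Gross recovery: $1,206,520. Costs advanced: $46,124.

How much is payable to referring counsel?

Fee base is the gross recovery, $1,206,520; costs are reimbursed separately.
First $155,000 at 44.5% = $68,975.00
Next $128,000 at 41.5% = $53,120.00
Next $63,500 at 33.5% = $21,272.50
Next $134,000 at 25.5% = $34,170.00
Remaining $726,020 at 17.5% = $127,053.50
Fee: $68,975.00 + $53,120.00 + $21,272.50 + $34,170.00 + $127,053.50 = $304,591.00
Referral share: 36% of $304,591.00 = $109,652.76; lead counsel retains $304,591.00 − $109,652.76 = $194,938.24.

$109,652.76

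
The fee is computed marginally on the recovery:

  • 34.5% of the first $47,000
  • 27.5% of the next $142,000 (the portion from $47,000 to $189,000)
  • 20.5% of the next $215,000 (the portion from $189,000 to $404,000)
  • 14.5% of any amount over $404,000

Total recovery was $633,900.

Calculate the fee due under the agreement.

First $47,000 at 34.5% = $16,215.00
Next $142,000 at 27.5% = $39,050.00
Next $215,000 at 20.5% = $44,075.00
Remaining $229,900 at 14.5% = $33,335.50
Fee: $16,215.00 + $39,050.00 + $44,075.00 + $33,335.50 = $132,675.50

$132,675.50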